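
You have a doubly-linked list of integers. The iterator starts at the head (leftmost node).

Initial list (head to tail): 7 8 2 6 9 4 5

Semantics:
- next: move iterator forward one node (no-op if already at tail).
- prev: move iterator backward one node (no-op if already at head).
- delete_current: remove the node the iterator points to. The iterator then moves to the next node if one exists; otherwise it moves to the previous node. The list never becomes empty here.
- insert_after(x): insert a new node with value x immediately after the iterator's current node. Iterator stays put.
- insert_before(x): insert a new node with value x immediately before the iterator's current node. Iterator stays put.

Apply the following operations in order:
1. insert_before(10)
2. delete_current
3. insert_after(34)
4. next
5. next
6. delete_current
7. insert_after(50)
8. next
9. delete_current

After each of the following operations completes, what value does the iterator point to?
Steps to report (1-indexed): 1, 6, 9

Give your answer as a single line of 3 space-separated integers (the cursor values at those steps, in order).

After 1 (insert_before(10)): list=[10, 7, 8, 2, 6, 9, 4, 5] cursor@7
After 2 (delete_current): list=[10, 8, 2, 6, 9, 4, 5] cursor@8
After 3 (insert_after(34)): list=[10, 8, 34, 2, 6, 9, 4, 5] cursor@8
After 4 (next): list=[10, 8, 34, 2, 6, 9, 4, 5] cursor@34
After 5 (next): list=[10, 8, 34, 2, 6, 9, 4, 5] cursor@2
After 6 (delete_current): list=[10, 8, 34, 6, 9, 4, 5] cursor@6
After 7 (insert_after(50)): list=[10, 8, 34, 6, 50, 9, 4, 5] cursor@6
After 8 (next): list=[10, 8, 34, 6, 50, 9, 4, 5] cursor@50
After 9 (delete_current): list=[10, 8, 34, 6, 9, 4, 5] cursor@9

Answer: 7 6 9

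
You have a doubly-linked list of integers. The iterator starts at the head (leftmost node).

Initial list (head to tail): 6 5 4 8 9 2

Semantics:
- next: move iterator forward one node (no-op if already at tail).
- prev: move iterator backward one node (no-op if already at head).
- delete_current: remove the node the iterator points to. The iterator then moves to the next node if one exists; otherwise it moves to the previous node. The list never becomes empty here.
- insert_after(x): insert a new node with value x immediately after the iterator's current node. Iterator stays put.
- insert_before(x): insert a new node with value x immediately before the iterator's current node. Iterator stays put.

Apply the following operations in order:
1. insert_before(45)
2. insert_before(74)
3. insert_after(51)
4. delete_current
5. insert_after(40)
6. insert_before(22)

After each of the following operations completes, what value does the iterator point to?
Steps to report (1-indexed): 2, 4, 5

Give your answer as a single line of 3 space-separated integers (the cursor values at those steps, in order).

Answer: 6 51 51

Derivation:
After 1 (insert_before(45)): list=[45, 6, 5, 4, 8, 9, 2] cursor@6
After 2 (insert_before(74)): list=[45, 74, 6, 5, 4, 8, 9, 2] cursor@6
After 3 (insert_after(51)): list=[45, 74, 6, 51, 5, 4, 8, 9, 2] cursor@6
After 4 (delete_current): list=[45, 74, 51, 5, 4, 8, 9, 2] cursor@51
After 5 (insert_after(40)): list=[45, 74, 51, 40, 5, 4, 8, 9, 2] cursor@51
After 6 (insert_before(22)): list=[45, 74, 22, 51, 40, 5, 4, 8, 9, 2] cursor@51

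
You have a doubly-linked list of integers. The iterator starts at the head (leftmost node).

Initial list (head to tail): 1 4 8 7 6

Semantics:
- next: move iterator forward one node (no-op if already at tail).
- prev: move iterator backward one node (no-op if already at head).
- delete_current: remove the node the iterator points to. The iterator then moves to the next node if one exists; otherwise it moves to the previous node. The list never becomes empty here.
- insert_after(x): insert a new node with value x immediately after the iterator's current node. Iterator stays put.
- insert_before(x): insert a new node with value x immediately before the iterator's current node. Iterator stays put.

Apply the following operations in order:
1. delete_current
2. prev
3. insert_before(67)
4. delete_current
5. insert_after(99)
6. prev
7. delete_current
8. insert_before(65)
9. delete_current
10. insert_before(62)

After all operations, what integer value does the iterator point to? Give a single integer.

Answer: 99

Derivation:
After 1 (delete_current): list=[4, 8, 7, 6] cursor@4
After 2 (prev): list=[4, 8, 7, 6] cursor@4
After 3 (insert_before(67)): list=[67, 4, 8, 7, 6] cursor@4
After 4 (delete_current): list=[67, 8, 7, 6] cursor@8
After 5 (insert_after(99)): list=[67, 8, 99, 7, 6] cursor@8
After 6 (prev): list=[67, 8, 99, 7, 6] cursor@67
After 7 (delete_current): list=[8, 99, 7, 6] cursor@8
After 8 (insert_before(65)): list=[65, 8, 99, 7, 6] cursor@8
After 9 (delete_current): list=[65, 99, 7, 6] cursor@99
After 10 (insert_before(62)): list=[65, 62, 99, 7, 6] cursor@99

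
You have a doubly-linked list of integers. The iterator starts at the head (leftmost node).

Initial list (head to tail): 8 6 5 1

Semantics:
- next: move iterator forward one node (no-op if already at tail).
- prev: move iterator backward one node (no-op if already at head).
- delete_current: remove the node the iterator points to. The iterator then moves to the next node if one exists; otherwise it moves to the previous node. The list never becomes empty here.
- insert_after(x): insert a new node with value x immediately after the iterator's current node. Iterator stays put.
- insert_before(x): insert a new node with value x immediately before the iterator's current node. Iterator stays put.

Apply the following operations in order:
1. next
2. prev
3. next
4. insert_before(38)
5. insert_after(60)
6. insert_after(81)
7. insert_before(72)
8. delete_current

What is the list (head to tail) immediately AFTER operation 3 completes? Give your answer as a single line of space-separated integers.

Answer: 8 6 5 1

Derivation:
After 1 (next): list=[8, 6, 5, 1] cursor@6
After 2 (prev): list=[8, 6, 5, 1] cursor@8
After 3 (next): list=[8, 6, 5, 1] cursor@6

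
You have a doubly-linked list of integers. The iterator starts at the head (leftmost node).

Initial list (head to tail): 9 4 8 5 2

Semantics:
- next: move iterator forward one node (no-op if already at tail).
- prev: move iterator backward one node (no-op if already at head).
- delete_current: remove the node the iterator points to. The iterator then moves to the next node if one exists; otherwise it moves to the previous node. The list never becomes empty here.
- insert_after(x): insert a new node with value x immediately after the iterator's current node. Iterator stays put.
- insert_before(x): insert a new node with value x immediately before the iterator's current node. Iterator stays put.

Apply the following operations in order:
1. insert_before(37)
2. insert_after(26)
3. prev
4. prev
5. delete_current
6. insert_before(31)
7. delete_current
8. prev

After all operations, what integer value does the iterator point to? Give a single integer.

After 1 (insert_before(37)): list=[37, 9, 4, 8, 5, 2] cursor@9
After 2 (insert_after(26)): list=[37, 9, 26, 4, 8, 5, 2] cursor@9
After 3 (prev): list=[37, 9, 26, 4, 8, 5, 2] cursor@37
After 4 (prev): list=[37, 9, 26, 4, 8, 5, 2] cursor@37
After 5 (delete_current): list=[9, 26, 4, 8, 5, 2] cursor@9
After 6 (insert_before(31)): list=[31, 9, 26, 4, 8, 5, 2] cursor@9
After 7 (delete_current): list=[31, 26, 4, 8, 5, 2] cursor@26
After 8 (prev): list=[31, 26, 4, 8, 5, 2] cursor@31

Answer: 31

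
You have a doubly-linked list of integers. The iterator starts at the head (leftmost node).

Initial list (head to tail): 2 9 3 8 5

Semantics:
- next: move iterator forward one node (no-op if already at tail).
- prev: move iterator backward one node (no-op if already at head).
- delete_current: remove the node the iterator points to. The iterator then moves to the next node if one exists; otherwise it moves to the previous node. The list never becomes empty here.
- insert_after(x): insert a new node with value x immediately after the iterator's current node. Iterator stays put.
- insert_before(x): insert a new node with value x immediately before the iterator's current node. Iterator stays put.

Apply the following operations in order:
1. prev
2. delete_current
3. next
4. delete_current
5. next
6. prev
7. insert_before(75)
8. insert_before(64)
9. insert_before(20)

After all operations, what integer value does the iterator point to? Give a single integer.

After 1 (prev): list=[2, 9, 3, 8, 5] cursor@2
After 2 (delete_current): list=[9, 3, 8, 5] cursor@9
After 3 (next): list=[9, 3, 8, 5] cursor@3
After 4 (delete_current): list=[9, 8, 5] cursor@8
After 5 (next): list=[9, 8, 5] cursor@5
After 6 (prev): list=[9, 8, 5] cursor@8
After 7 (insert_before(75)): list=[9, 75, 8, 5] cursor@8
After 8 (insert_before(64)): list=[9, 75, 64, 8, 5] cursor@8
After 9 (insert_before(20)): list=[9, 75, 64, 20, 8, 5] cursor@8

Answer: 8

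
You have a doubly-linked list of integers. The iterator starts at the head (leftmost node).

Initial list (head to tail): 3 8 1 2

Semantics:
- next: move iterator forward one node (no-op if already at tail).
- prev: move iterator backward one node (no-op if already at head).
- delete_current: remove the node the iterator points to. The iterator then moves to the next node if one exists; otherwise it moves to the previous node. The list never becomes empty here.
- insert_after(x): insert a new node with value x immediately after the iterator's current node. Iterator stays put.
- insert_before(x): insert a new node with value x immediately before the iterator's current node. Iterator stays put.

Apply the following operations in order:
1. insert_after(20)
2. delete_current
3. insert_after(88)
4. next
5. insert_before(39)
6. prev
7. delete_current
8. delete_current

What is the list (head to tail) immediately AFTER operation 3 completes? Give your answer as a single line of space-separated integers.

After 1 (insert_after(20)): list=[3, 20, 8, 1, 2] cursor@3
After 2 (delete_current): list=[20, 8, 1, 2] cursor@20
After 3 (insert_after(88)): list=[20, 88, 8, 1, 2] cursor@20

Answer: 20 88 8 1 2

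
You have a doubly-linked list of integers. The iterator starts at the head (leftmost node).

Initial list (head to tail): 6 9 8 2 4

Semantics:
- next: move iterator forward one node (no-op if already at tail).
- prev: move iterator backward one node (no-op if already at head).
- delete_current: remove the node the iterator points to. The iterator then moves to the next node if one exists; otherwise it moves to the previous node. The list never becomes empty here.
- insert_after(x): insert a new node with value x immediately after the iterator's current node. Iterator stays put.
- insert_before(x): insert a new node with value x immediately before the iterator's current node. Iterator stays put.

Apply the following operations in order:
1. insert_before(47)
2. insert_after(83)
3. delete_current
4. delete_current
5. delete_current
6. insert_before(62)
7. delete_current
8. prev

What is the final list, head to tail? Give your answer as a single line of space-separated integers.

After 1 (insert_before(47)): list=[47, 6, 9, 8, 2, 4] cursor@6
After 2 (insert_after(83)): list=[47, 6, 83, 9, 8, 2, 4] cursor@6
After 3 (delete_current): list=[47, 83, 9, 8, 2, 4] cursor@83
After 4 (delete_current): list=[47, 9, 8, 2, 4] cursor@9
After 5 (delete_current): list=[47, 8, 2, 4] cursor@8
After 6 (insert_before(62)): list=[47, 62, 8, 2, 4] cursor@8
After 7 (delete_current): list=[47, 62, 2, 4] cursor@2
After 8 (prev): list=[47, 62, 2, 4] cursor@62

Answer: 47 62 2 4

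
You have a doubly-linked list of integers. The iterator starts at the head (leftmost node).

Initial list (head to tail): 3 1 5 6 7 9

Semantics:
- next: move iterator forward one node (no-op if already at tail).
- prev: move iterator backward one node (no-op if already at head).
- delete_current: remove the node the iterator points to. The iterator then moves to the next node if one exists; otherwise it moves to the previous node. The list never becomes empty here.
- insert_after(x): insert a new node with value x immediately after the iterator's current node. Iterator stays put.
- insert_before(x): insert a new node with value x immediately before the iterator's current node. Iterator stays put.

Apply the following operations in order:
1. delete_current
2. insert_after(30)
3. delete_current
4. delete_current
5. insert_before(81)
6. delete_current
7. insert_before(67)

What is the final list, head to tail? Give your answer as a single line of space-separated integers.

Answer: 81 67 6 7 9

Derivation:
After 1 (delete_current): list=[1, 5, 6, 7, 9] cursor@1
After 2 (insert_after(30)): list=[1, 30, 5, 6, 7, 9] cursor@1
After 3 (delete_current): list=[30, 5, 6, 7, 9] cursor@30
After 4 (delete_current): list=[5, 6, 7, 9] cursor@5
After 5 (insert_before(81)): list=[81, 5, 6, 7, 9] cursor@5
After 6 (delete_current): list=[81, 6, 7, 9] cursor@6
After 7 (insert_before(67)): list=[81, 67, 6, 7, 9] cursor@6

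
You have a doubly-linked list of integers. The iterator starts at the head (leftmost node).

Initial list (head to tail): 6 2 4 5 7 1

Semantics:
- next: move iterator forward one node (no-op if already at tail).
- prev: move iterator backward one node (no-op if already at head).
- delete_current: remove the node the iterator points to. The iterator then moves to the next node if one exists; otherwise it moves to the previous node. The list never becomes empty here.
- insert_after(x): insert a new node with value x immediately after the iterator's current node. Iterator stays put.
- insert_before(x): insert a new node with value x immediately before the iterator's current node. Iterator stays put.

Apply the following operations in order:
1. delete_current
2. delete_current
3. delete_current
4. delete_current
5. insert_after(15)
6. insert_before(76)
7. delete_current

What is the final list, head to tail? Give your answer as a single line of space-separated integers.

After 1 (delete_current): list=[2, 4, 5, 7, 1] cursor@2
After 2 (delete_current): list=[4, 5, 7, 1] cursor@4
After 3 (delete_current): list=[5, 7, 1] cursor@5
After 4 (delete_current): list=[7, 1] cursor@7
After 5 (insert_after(15)): list=[7, 15, 1] cursor@7
After 6 (insert_before(76)): list=[76, 7, 15, 1] cursor@7
After 7 (delete_current): list=[76, 15, 1] cursor@15

Answer: 76 15 1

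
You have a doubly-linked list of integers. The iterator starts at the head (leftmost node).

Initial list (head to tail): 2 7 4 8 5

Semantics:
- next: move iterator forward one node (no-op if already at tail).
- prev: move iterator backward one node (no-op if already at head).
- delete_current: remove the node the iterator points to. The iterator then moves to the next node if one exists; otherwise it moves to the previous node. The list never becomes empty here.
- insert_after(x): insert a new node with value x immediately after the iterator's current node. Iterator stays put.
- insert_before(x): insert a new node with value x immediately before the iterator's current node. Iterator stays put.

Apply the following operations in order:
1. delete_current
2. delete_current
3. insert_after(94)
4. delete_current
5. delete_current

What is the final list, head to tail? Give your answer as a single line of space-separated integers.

After 1 (delete_current): list=[7, 4, 8, 5] cursor@7
After 2 (delete_current): list=[4, 8, 5] cursor@4
After 3 (insert_after(94)): list=[4, 94, 8, 5] cursor@4
After 4 (delete_current): list=[94, 8, 5] cursor@94
After 5 (delete_current): list=[8, 5] cursor@8

Answer: 8 5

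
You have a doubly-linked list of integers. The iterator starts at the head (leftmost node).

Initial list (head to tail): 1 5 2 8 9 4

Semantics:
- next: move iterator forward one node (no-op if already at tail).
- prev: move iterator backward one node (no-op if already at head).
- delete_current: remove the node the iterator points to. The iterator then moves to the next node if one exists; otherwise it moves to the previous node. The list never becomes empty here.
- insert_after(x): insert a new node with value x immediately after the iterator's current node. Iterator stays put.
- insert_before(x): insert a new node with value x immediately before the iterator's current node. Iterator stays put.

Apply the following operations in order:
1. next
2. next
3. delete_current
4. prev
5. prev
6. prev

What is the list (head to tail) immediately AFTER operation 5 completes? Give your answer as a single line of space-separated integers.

After 1 (next): list=[1, 5, 2, 8, 9, 4] cursor@5
After 2 (next): list=[1, 5, 2, 8, 9, 4] cursor@2
After 3 (delete_current): list=[1, 5, 8, 9, 4] cursor@8
After 4 (prev): list=[1, 5, 8, 9, 4] cursor@5
After 5 (prev): list=[1, 5, 8, 9, 4] cursor@1

Answer: 1 5 8 9 4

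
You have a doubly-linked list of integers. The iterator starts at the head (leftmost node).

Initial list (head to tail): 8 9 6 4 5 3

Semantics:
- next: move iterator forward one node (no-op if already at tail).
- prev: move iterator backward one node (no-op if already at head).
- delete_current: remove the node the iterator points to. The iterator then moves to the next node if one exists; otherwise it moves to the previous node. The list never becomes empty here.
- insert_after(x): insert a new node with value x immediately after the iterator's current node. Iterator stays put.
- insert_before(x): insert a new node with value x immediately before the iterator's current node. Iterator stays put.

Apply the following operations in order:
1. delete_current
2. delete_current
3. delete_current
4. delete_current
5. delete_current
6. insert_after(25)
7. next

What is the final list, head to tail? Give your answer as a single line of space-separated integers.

After 1 (delete_current): list=[9, 6, 4, 5, 3] cursor@9
After 2 (delete_current): list=[6, 4, 5, 3] cursor@6
After 3 (delete_current): list=[4, 5, 3] cursor@4
After 4 (delete_current): list=[5, 3] cursor@5
After 5 (delete_current): list=[3] cursor@3
After 6 (insert_after(25)): list=[3, 25] cursor@3
After 7 (next): list=[3, 25] cursor@25

Answer: 3 25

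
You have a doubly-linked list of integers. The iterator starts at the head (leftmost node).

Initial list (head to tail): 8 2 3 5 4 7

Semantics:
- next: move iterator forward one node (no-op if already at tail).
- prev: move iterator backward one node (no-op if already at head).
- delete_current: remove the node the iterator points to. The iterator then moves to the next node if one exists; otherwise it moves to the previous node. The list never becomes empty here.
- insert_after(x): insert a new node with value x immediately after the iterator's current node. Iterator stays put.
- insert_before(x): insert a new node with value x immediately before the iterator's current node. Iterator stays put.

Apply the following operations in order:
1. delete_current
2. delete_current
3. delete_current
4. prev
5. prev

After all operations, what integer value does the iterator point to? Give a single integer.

After 1 (delete_current): list=[2, 3, 5, 4, 7] cursor@2
After 2 (delete_current): list=[3, 5, 4, 7] cursor@3
After 3 (delete_current): list=[5, 4, 7] cursor@5
After 4 (prev): list=[5, 4, 7] cursor@5
After 5 (prev): list=[5, 4, 7] cursor@5

Answer: 5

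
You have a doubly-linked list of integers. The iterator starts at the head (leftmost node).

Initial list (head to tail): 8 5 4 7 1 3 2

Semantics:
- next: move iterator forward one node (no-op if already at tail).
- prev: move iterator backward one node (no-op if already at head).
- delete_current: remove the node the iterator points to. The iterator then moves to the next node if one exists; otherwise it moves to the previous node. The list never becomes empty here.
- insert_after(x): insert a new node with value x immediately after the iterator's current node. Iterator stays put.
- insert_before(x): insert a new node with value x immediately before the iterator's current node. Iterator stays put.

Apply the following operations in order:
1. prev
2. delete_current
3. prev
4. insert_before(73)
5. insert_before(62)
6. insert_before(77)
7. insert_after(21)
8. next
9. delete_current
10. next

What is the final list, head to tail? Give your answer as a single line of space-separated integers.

Answer: 73 62 77 5 4 7 1 3 2

Derivation:
After 1 (prev): list=[8, 5, 4, 7, 1, 3, 2] cursor@8
After 2 (delete_current): list=[5, 4, 7, 1, 3, 2] cursor@5
After 3 (prev): list=[5, 4, 7, 1, 3, 2] cursor@5
After 4 (insert_before(73)): list=[73, 5, 4, 7, 1, 3, 2] cursor@5
After 5 (insert_before(62)): list=[73, 62, 5, 4, 7, 1, 3, 2] cursor@5
After 6 (insert_before(77)): list=[73, 62, 77, 5, 4, 7, 1, 3, 2] cursor@5
After 7 (insert_after(21)): list=[73, 62, 77, 5, 21, 4, 7, 1, 3, 2] cursor@5
After 8 (next): list=[73, 62, 77, 5, 21, 4, 7, 1, 3, 2] cursor@21
After 9 (delete_current): list=[73, 62, 77, 5, 4, 7, 1, 3, 2] cursor@4
After 10 (next): list=[73, 62, 77, 5, 4, 7, 1, 3, 2] cursor@7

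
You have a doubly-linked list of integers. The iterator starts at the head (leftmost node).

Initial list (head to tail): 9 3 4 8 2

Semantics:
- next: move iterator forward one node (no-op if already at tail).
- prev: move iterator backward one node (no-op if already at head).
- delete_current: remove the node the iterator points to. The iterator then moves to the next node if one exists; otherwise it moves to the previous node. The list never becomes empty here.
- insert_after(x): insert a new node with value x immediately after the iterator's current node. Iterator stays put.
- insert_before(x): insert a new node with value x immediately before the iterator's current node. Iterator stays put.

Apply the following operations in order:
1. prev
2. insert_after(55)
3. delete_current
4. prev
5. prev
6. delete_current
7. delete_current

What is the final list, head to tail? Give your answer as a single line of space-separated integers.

Answer: 4 8 2

Derivation:
After 1 (prev): list=[9, 3, 4, 8, 2] cursor@9
After 2 (insert_after(55)): list=[9, 55, 3, 4, 8, 2] cursor@9
After 3 (delete_current): list=[55, 3, 4, 8, 2] cursor@55
After 4 (prev): list=[55, 3, 4, 8, 2] cursor@55
After 5 (prev): list=[55, 3, 4, 8, 2] cursor@55
After 6 (delete_current): list=[3, 4, 8, 2] cursor@3
After 7 (delete_current): list=[4, 8, 2] cursor@4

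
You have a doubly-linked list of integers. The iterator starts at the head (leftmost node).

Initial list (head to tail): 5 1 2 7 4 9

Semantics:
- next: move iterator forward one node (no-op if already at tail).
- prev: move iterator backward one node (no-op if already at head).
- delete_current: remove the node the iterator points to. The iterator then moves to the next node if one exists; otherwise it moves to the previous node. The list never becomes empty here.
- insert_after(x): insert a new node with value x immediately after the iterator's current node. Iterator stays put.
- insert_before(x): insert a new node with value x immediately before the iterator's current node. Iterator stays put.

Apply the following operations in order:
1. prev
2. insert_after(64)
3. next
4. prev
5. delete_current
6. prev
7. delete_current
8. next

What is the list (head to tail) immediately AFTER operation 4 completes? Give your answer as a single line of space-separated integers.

Answer: 5 64 1 2 7 4 9

Derivation:
After 1 (prev): list=[5, 1, 2, 7, 4, 9] cursor@5
After 2 (insert_after(64)): list=[5, 64, 1, 2, 7, 4, 9] cursor@5
After 3 (next): list=[5, 64, 1, 2, 7, 4, 9] cursor@64
After 4 (prev): list=[5, 64, 1, 2, 7, 4, 9] cursor@5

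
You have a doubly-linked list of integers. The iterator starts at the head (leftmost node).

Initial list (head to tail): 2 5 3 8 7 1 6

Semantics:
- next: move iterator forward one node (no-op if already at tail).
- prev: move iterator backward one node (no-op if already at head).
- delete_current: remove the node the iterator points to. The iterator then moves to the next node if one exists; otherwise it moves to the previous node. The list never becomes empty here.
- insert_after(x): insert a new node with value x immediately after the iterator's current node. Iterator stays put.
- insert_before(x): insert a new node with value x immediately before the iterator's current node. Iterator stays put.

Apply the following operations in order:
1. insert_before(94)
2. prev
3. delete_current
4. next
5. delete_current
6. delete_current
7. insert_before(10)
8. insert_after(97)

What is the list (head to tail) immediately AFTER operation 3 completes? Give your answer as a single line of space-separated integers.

After 1 (insert_before(94)): list=[94, 2, 5, 3, 8, 7, 1, 6] cursor@2
After 2 (prev): list=[94, 2, 5, 3, 8, 7, 1, 6] cursor@94
After 3 (delete_current): list=[2, 5, 3, 8, 7, 1, 6] cursor@2

Answer: 2 5 3 8 7 1 6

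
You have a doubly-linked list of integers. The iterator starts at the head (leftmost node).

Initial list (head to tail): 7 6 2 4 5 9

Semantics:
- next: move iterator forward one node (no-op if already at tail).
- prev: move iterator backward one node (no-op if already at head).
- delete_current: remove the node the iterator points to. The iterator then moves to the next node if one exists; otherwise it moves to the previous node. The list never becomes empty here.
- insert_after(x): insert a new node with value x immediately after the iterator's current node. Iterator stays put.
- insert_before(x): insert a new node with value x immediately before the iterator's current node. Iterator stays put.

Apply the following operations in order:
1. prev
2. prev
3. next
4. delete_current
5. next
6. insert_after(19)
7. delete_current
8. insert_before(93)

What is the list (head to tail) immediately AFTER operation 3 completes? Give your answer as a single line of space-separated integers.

After 1 (prev): list=[7, 6, 2, 4, 5, 9] cursor@7
After 2 (prev): list=[7, 6, 2, 4, 5, 9] cursor@7
After 3 (next): list=[7, 6, 2, 4, 5, 9] cursor@6

Answer: 7 6 2 4 5 9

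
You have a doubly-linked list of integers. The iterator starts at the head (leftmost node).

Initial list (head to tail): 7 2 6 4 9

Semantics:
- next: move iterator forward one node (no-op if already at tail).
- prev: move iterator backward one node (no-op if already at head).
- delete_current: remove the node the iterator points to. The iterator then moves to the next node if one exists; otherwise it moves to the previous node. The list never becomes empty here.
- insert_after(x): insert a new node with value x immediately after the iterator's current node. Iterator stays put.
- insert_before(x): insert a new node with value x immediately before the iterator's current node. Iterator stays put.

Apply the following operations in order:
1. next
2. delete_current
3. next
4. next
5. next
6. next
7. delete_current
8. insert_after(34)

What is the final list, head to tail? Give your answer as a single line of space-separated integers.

Answer: 7 6 4 34

Derivation:
After 1 (next): list=[7, 2, 6, 4, 9] cursor@2
After 2 (delete_current): list=[7, 6, 4, 9] cursor@6
After 3 (next): list=[7, 6, 4, 9] cursor@4
After 4 (next): list=[7, 6, 4, 9] cursor@9
After 5 (next): list=[7, 6, 4, 9] cursor@9
After 6 (next): list=[7, 6, 4, 9] cursor@9
After 7 (delete_current): list=[7, 6, 4] cursor@4
After 8 (insert_after(34)): list=[7, 6, 4, 34] cursor@4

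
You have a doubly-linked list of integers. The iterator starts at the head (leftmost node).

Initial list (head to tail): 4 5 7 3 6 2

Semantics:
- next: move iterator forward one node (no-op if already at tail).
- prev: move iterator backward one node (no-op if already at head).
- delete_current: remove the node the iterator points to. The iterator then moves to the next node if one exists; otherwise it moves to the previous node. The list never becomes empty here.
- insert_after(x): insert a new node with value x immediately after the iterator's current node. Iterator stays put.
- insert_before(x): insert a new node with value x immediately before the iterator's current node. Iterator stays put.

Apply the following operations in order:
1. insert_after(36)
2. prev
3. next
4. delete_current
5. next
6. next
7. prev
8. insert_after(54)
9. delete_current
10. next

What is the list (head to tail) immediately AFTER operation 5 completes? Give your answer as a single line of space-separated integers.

After 1 (insert_after(36)): list=[4, 36, 5, 7, 3, 6, 2] cursor@4
After 2 (prev): list=[4, 36, 5, 7, 3, 6, 2] cursor@4
After 3 (next): list=[4, 36, 5, 7, 3, 6, 2] cursor@36
After 4 (delete_current): list=[4, 5, 7, 3, 6, 2] cursor@5
After 5 (next): list=[4, 5, 7, 3, 6, 2] cursor@7

Answer: 4 5 7 3 6 2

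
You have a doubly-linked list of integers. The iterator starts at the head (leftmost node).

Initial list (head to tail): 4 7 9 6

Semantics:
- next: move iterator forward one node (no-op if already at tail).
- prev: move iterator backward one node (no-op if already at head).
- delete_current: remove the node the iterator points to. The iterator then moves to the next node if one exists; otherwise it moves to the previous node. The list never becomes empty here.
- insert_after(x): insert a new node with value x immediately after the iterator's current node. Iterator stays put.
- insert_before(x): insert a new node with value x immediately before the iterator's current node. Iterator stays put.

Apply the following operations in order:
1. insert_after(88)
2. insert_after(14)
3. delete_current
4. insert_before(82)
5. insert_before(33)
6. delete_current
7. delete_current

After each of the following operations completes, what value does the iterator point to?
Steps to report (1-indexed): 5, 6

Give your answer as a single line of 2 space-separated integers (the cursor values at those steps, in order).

After 1 (insert_after(88)): list=[4, 88, 7, 9, 6] cursor@4
After 2 (insert_after(14)): list=[4, 14, 88, 7, 9, 6] cursor@4
After 3 (delete_current): list=[14, 88, 7, 9, 6] cursor@14
After 4 (insert_before(82)): list=[82, 14, 88, 7, 9, 6] cursor@14
After 5 (insert_before(33)): list=[82, 33, 14, 88, 7, 9, 6] cursor@14
After 6 (delete_current): list=[82, 33, 88, 7, 9, 6] cursor@88
After 7 (delete_current): list=[82, 33, 7, 9, 6] cursor@7

Answer: 14 88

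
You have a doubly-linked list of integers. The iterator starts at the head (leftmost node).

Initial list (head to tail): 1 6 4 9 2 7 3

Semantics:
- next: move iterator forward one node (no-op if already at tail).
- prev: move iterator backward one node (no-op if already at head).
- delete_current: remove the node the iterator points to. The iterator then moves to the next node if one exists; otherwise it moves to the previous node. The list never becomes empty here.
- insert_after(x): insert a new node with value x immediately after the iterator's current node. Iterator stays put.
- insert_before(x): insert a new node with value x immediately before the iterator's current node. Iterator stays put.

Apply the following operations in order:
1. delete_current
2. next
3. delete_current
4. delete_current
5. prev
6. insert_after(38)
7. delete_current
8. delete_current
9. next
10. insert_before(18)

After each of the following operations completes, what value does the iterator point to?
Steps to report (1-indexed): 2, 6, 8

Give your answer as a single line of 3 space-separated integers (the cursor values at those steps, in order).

Answer: 4 6 2

Derivation:
After 1 (delete_current): list=[6, 4, 9, 2, 7, 3] cursor@6
After 2 (next): list=[6, 4, 9, 2, 7, 3] cursor@4
After 3 (delete_current): list=[6, 9, 2, 7, 3] cursor@9
After 4 (delete_current): list=[6, 2, 7, 3] cursor@2
After 5 (prev): list=[6, 2, 7, 3] cursor@6
After 6 (insert_after(38)): list=[6, 38, 2, 7, 3] cursor@6
After 7 (delete_current): list=[38, 2, 7, 3] cursor@38
After 8 (delete_current): list=[2, 7, 3] cursor@2
After 9 (next): list=[2, 7, 3] cursor@7
After 10 (insert_before(18)): list=[2, 18, 7, 3] cursor@7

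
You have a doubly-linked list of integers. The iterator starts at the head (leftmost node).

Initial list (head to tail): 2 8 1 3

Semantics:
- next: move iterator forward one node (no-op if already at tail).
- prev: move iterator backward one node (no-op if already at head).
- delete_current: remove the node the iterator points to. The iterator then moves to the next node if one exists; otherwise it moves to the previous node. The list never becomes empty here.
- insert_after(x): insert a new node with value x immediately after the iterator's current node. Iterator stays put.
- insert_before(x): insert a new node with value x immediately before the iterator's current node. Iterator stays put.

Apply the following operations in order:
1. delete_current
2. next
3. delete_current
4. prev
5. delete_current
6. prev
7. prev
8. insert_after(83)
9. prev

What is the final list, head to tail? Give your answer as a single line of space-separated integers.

Answer: 3 83

Derivation:
After 1 (delete_current): list=[8, 1, 3] cursor@8
After 2 (next): list=[8, 1, 3] cursor@1
After 3 (delete_current): list=[8, 3] cursor@3
After 4 (prev): list=[8, 3] cursor@8
After 5 (delete_current): list=[3] cursor@3
After 6 (prev): list=[3] cursor@3
After 7 (prev): list=[3] cursor@3
After 8 (insert_after(83)): list=[3, 83] cursor@3
After 9 (prev): list=[3, 83] cursor@3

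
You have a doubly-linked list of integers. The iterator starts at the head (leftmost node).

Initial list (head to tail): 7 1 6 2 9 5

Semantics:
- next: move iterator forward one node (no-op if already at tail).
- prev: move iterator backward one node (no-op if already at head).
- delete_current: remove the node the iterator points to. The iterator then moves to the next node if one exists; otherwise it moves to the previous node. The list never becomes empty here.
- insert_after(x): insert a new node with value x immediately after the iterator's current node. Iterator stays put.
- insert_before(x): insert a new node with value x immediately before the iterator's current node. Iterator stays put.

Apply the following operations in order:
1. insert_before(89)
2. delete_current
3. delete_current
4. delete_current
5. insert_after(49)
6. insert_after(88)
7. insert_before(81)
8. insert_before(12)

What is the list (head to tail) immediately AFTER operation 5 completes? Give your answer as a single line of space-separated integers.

After 1 (insert_before(89)): list=[89, 7, 1, 6, 2, 9, 5] cursor@7
After 2 (delete_current): list=[89, 1, 6, 2, 9, 5] cursor@1
After 3 (delete_current): list=[89, 6, 2, 9, 5] cursor@6
After 4 (delete_current): list=[89, 2, 9, 5] cursor@2
After 5 (insert_after(49)): list=[89, 2, 49, 9, 5] cursor@2

Answer: 89 2 49 9 5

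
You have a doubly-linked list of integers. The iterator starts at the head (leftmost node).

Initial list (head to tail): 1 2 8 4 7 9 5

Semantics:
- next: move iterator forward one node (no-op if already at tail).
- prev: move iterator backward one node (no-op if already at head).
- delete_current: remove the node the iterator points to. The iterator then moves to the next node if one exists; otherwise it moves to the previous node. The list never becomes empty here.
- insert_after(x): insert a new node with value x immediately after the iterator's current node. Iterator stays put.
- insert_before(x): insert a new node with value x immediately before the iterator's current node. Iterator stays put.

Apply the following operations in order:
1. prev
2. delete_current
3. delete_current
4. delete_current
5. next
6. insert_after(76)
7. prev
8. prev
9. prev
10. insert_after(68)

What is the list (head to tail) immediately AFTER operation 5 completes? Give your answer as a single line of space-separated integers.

Answer: 4 7 9 5

Derivation:
After 1 (prev): list=[1, 2, 8, 4, 7, 9, 5] cursor@1
After 2 (delete_current): list=[2, 8, 4, 7, 9, 5] cursor@2
After 3 (delete_current): list=[8, 4, 7, 9, 5] cursor@8
After 4 (delete_current): list=[4, 7, 9, 5] cursor@4
After 5 (next): list=[4, 7, 9, 5] cursor@7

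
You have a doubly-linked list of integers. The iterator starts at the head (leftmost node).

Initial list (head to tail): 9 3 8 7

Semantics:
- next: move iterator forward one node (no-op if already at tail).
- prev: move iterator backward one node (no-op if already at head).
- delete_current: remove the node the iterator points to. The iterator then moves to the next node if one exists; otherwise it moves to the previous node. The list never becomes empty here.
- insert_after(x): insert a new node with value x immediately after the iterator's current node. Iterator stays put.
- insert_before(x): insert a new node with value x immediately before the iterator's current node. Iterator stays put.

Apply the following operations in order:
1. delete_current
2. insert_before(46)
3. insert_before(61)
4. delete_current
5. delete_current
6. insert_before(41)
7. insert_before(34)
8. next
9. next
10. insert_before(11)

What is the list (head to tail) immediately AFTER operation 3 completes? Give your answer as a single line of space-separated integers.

Answer: 46 61 3 8 7

Derivation:
After 1 (delete_current): list=[3, 8, 7] cursor@3
After 2 (insert_before(46)): list=[46, 3, 8, 7] cursor@3
After 3 (insert_before(61)): list=[46, 61, 3, 8, 7] cursor@3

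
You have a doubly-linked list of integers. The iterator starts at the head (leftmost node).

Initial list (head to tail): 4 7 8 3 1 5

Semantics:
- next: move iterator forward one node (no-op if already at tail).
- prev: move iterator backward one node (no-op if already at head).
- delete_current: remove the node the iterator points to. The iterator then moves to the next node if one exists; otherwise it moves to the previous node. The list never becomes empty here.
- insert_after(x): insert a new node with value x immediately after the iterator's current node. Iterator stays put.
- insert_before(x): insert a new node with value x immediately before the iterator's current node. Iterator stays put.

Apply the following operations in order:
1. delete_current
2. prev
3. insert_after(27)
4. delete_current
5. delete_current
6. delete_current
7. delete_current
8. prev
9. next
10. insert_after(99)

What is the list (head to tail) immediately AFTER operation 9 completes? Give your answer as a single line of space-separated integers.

After 1 (delete_current): list=[7, 8, 3, 1, 5] cursor@7
After 2 (prev): list=[7, 8, 3, 1, 5] cursor@7
After 3 (insert_after(27)): list=[7, 27, 8, 3, 1, 5] cursor@7
After 4 (delete_current): list=[27, 8, 3, 1, 5] cursor@27
After 5 (delete_current): list=[8, 3, 1, 5] cursor@8
After 6 (delete_current): list=[3, 1, 5] cursor@3
After 7 (delete_current): list=[1, 5] cursor@1
After 8 (prev): list=[1, 5] cursor@1
After 9 (next): list=[1, 5] cursor@5

Answer: 1 5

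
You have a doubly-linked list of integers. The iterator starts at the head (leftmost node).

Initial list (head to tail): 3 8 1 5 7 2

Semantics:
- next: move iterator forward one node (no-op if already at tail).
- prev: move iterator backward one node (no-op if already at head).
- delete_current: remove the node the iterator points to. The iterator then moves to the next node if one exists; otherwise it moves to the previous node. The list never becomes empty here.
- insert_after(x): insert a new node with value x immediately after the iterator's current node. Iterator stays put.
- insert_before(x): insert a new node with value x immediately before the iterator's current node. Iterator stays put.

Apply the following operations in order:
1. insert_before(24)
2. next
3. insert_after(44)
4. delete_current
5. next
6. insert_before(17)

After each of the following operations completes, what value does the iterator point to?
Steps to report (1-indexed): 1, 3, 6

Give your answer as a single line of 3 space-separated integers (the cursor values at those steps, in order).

After 1 (insert_before(24)): list=[24, 3, 8, 1, 5, 7, 2] cursor@3
After 2 (next): list=[24, 3, 8, 1, 5, 7, 2] cursor@8
After 3 (insert_after(44)): list=[24, 3, 8, 44, 1, 5, 7, 2] cursor@8
After 4 (delete_current): list=[24, 3, 44, 1, 5, 7, 2] cursor@44
After 5 (next): list=[24, 3, 44, 1, 5, 7, 2] cursor@1
After 6 (insert_before(17)): list=[24, 3, 44, 17, 1, 5, 7, 2] cursor@1

Answer: 3 8 1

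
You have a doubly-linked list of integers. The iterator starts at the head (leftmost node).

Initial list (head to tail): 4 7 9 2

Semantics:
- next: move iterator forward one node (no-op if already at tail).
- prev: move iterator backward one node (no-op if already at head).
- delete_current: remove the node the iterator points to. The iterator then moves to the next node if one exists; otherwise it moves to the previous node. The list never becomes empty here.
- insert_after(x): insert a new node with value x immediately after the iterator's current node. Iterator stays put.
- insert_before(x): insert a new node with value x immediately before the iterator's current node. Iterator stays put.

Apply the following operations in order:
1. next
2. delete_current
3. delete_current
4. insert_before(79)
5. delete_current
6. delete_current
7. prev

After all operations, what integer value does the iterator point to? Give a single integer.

After 1 (next): list=[4, 7, 9, 2] cursor@7
After 2 (delete_current): list=[4, 9, 2] cursor@9
After 3 (delete_current): list=[4, 2] cursor@2
After 4 (insert_before(79)): list=[4, 79, 2] cursor@2
After 5 (delete_current): list=[4, 79] cursor@79
After 6 (delete_current): list=[4] cursor@4
After 7 (prev): list=[4] cursor@4

Answer: 4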